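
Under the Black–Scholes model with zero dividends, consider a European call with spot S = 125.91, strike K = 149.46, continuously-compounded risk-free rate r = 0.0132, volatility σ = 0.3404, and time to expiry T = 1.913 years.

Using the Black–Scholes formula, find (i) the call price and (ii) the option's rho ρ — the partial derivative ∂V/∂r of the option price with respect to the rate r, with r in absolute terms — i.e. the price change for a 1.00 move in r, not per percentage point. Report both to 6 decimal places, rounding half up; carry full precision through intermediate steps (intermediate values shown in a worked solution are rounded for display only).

price = 16.550023
ρ = 81.558916

σ√T = 0.3404·√1.913 = 0.470811
d₁ = (ln(S/K) + (r+σ²/2)T) / (σ√T) = (ln(125.91/149.46) + (0.0132+0.3404²/2)·1.913) / 0.470811 = (-0.171461 + 0.136083) / 0.470811 = -0.075143
d₂ = d₁ − σ√T = -0.075143 − 0.470811 = -0.545954
e^{−rT} = e^{−0.0132·1.913} = 0.975065
N(d₁) = 0.470051,  N(d₂) = 0.292549
Call price V = S·N(d₁) − K·e^{−rT}·N(d₂) = 59.184062 − 42.634039 = 16.550023
ρ = K·T·e^{−rT}·N(d₂) = 81.558916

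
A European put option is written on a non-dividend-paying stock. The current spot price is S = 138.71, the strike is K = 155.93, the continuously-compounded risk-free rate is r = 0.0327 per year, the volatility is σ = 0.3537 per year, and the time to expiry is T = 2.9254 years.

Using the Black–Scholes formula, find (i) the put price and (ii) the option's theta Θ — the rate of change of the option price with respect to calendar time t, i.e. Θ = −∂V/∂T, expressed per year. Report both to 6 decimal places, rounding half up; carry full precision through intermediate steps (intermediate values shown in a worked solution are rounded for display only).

σ√T = 0.3537·√2.9254 = 0.604961
d₁ = (ln(S/K) + (r+σ²/2)T) / (σ√T) = (ln(138.71/155.93) + (0.0327+0.3537²/2)·2.9254) / 0.604961 = (-0.117022 + 0.278650) / 0.604961 = 0.267171
d₂ = d₁ − σ√T = 0.267171 − 0.604961 = -0.337791
e^{−rT} = e^{−0.0327·2.9254} = 0.908772
N(−d₁) = 0.394669,  N(−d₂) = 0.632240
Put price V = K·e^{−rT}·N(−d₂) − S·N(−d₁) = 89.591431 − 54.744517 = 34.846914
φ(d₁) = (1/√(2π))·e^{−d₁²/2} = 0.384955
Θ = −S·φ(d₁)·σ/(2√T) + r·K·e^{−rT}·N(−d₂) = −5.521159 + 2.929640 = -2.591519

price = 34.846914
Θ = -2.591519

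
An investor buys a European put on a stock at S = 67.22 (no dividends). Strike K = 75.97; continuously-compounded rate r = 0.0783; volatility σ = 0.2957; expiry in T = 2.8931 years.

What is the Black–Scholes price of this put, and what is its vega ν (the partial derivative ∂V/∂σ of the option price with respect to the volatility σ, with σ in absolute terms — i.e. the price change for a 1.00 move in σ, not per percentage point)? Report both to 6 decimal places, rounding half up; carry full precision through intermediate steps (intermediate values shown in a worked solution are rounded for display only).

price = 9.627249
ν = 41.060628

σ√T = 0.2957·√2.8931 = 0.502960
d₁ = (ln(S/K) + (r+σ²/2)T) / (σ√T) = (ln(67.22/75.97) + (0.0783+0.2957²/2)·2.8931) / 0.502960 = (-0.122368 + 0.353014) / 0.502960 = 0.458578
d₂ = d₁ − σ√T = 0.458578 − 0.502960 = -0.044382
e^{−rT} = e^{−0.0783·2.8931} = 0.797296
N(−d₁) = 0.323269,  N(−d₂) = 0.517700
Put price V = K·e^{−rT}·N(−d₂) − S·N(−d₁) = 31.357365 − 21.730117 = 9.627249
φ(d₁) = (1/√(2π))·e^{−d₁²/2} = 0.359125
ν = S·φ(d₁)·√T = 41.060628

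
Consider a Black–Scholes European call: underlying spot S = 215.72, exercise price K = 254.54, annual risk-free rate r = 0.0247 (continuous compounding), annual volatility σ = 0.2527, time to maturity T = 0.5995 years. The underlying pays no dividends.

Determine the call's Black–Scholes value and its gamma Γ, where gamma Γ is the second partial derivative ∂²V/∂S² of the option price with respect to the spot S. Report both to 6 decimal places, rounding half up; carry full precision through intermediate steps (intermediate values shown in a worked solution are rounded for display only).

σ√T = 0.2527·√0.5995 = 0.195659
d₁ = (ln(S/K) + (r+σ²/2)T) / (σ√T) = (ln(215.72/254.54) + (0.0247+0.2527²/2)·0.5995) / 0.195659 = (-0.165477 + 0.033949) / 0.195659 = -0.672230
d₂ = d₁ − σ√T = -0.672230 − 0.195659 = -0.867889
e^{−rT} = e^{−0.0247·0.5995} = 0.985301
N(d₁) = 0.250719,  N(d₂) = 0.192728
Call price V = S·N(d₁) − K·e^{−rT}·N(d₂) = 54.085026 − 48.335805 = 5.749220
φ(d₁) = (1/√(2π))·e^{−d₁²/2} = 0.318260
Γ = φ(d₁) / (S·σ·√T) = 0.007540

price = 5.749220
Γ = 0.007540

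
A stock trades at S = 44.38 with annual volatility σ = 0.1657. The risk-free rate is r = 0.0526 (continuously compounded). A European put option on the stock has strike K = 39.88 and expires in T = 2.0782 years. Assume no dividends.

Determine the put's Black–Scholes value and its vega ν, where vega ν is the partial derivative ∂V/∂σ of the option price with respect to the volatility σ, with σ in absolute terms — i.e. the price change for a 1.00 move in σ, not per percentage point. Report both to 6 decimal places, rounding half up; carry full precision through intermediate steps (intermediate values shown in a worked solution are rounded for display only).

σ√T = 0.1657·√2.0782 = 0.238873
d₁ = (ln(S/K) + (r+σ²/2)T) / (σ√T) = (ln(44.38/39.88) + (0.0526+0.1657²/2)·2.0782) / 0.238873 = (0.106914 + 0.137843) / 0.238873 = 1.024636
d₂ = d₁ − σ√T = 1.024636 − 0.238873 = 0.785763
e^{−rT} = e^{−0.0526·2.0782} = 0.896449
N(−d₁) = 0.152768,  N(−d₂) = 0.216003
Put price V = K·e^{−rT}·N(−d₂) − S·N(−d₁) = 7.722198 − 6.779823 = 0.942375
φ(d₁) = (1/√(2π))·e^{−d₁²/2} = 0.236011
ν = S·φ(d₁)·√T = 15.099508

price = 0.942375
ν = 15.099508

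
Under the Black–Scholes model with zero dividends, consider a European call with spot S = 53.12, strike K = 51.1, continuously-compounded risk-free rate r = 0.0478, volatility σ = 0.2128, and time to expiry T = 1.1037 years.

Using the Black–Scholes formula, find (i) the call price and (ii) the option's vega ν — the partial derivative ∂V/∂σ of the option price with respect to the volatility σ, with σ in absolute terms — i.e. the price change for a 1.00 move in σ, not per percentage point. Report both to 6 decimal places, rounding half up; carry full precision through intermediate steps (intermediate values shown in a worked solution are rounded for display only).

σ√T = 0.2128·√1.1037 = 0.223562
d₁ = (ln(S/K) + (r+σ²/2)T) / (σ√T) = (ln(53.12/51.1) + (0.0478+0.2128²/2)·1.1037) / 0.223562 = (0.038769 + 0.077747) / 0.223562 = 0.521180
d₂ = d₁ − σ√T = 0.521180 − 0.223562 = 0.297618
e^{−rT} = e^{−0.0478·1.1037} = 0.948611
N(d₁) = 0.698879,  N(d₂) = 0.617003
Call price V = S·N(d₁) − K·e^{−rT}·N(d₂) = 37.124464 − 29.908590 = 7.215873
φ(d₁) = (1/√(2π))·e^{−d₁²/2} = 0.348279
ν = S·φ(d₁)·√T = 19.436153

price = 7.215873
ν = 19.436153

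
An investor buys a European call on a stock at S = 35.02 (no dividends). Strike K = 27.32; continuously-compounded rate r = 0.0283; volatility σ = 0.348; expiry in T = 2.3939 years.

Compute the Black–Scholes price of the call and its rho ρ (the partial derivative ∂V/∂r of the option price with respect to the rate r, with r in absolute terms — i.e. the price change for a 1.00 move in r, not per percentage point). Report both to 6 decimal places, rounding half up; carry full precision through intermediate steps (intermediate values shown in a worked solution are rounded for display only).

price = 12.209981
ρ = 38.177930

σ√T = 0.348·√2.3939 = 0.538434
d₁ = (ln(S/K) + (r+σ²/2)T) / (σ√T) = (ln(35.02/27.32) + (0.0283+0.348²/2)·2.3939) / 0.538434 = (0.248300 + 0.212703) / 0.538434 = 0.856193
d₂ = d₁ − σ√T = 0.856193 − 0.538434 = 0.317759
e^{−rT} = e^{−0.0283·2.3939} = 0.934497
N(d₁) = 0.804054,  N(d₂) = 0.624666
Call price V = S·N(d₁) − K·e^{−rT}·N(d₂) = 28.157987 − 15.948005 = 12.209981
ρ = K·T·e^{−rT}·N(d₂) = 38.177930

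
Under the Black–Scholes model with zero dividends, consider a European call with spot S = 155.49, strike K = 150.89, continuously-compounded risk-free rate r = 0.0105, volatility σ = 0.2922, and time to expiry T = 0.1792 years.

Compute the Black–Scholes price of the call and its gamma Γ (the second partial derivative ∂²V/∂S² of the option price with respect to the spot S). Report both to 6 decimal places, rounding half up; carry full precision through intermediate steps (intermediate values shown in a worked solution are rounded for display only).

price = 10.238908
Γ = 0.019708

σ√T = 0.2922·√0.1792 = 0.123694
d₁ = (ln(S/K) + (r+σ²/2)T) / (σ√T) = (ln(155.49/150.89) + (0.0105+0.2922²/2)·0.1792) / 0.123694 = (0.030030 + 0.009532) / 0.123694 = 0.319838
d₂ = d₁ − σ√T = 0.319838 − 0.123694 = 0.196143
e^{−rT} = e^{−0.0105·0.1792} = 0.998120
N(d₁) = 0.625454,  N(d₂) = 0.577751
Call price V = S·N(d₁) − K·e^{−rT}·N(d₂) = 97.251888 − 87.012980 = 10.238908
φ(d₁) = (1/√(2π))·e^{−d₁²/2} = 0.379050
Γ = φ(d₁) / (S·σ·√T) = 0.019708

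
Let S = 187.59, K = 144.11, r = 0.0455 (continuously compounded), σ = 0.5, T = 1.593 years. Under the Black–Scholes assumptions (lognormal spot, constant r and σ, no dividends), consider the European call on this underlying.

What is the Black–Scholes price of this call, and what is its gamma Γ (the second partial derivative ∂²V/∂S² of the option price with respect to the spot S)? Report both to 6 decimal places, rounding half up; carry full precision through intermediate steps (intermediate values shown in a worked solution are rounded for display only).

price = 71.879674
Γ = 0.002352

σ√T = 0.5·√1.593 = 0.631071
d₁ = (ln(S/K) + (r+σ²/2)T) / (σ√T) = (ln(187.59/144.11) + (0.0455+0.5²/2)·1.593) / 0.631071 = (0.263682 + 0.271606) / 0.631071 = 0.848223
d₂ = d₁ − σ√T = 0.848223 − 0.631071 = 0.217152
e^{−rT} = e^{−0.0455·1.593} = 0.930083
N(d₁) = 0.801843,  N(d₂) = 0.585955
Call price V = S·N(d₁) − K·e^{−rT}·N(d₂) = 150.417732 − 78.538058 = 71.879674
φ(d₁) = (1/√(2π))·e^{−d₁²/2} = 0.278405
Γ = φ(d₁) / (S·σ·√T) = 0.002352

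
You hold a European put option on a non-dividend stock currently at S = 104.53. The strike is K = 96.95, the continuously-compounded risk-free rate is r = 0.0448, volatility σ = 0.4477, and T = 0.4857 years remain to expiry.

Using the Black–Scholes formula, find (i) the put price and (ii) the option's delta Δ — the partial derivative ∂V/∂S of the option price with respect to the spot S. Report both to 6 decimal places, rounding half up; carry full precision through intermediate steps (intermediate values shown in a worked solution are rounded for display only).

σ√T = 0.4477·√0.4857 = 0.312012
d₁ = (ln(S/K) + (r+σ²/2)T) / (σ√T) = (ln(104.53/96.95) + (0.0448+0.4477²/2)·0.4857) / 0.312012 = (0.075279 + 0.070435) / 0.312012 = 0.467014
d₂ = d₁ − σ√T = 0.467014 − 0.312012 = 0.155002
e^{−rT} = e^{−0.0448·0.4857} = 0.978476
N(−d₁) = 0.320245,  N(−d₂) = 0.438410
Put price V = K·e^{−rT}·N(−d₂) − S·N(−d₁) = 41.588981 − 33.475217 = 8.113764
Δ = −N(−d₁) = -0.320245

price = 8.113764
Δ = -0.320245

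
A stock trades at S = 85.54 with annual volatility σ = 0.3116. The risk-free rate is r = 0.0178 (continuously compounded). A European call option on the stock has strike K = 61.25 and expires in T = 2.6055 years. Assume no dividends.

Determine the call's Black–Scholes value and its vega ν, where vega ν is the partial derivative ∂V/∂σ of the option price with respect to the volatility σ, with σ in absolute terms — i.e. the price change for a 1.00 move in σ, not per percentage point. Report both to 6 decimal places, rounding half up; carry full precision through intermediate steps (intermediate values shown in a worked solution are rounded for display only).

price = 31.597427
ν = 33.149901

σ√T = 0.3116·√2.6055 = 0.502971
d₁ = (ln(S/K) + (r+σ²/2)T) / (σ√T) = (ln(85.54/61.25) + (0.0178+0.3116²/2)·2.6055) / 0.502971 = (0.334020 + 0.172868) / 0.502971 = 1.007788
d₂ = d₁ − σ√T = 1.007788 − 0.502971 = 0.504817
e^{−rT} = e^{−0.0178·2.6055} = 0.954681
N(d₁) = 0.843222,  N(d₂) = 0.693156
Call price V = S·N(d₁) − K·e^{−rT}·N(d₂) = 72.129195 − 40.531769 = 31.597427
φ(d₁) = (1/√(2π))·e^{−d₁²/2} = 0.240086
ν = S·φ(d₁)·√T = 33.149901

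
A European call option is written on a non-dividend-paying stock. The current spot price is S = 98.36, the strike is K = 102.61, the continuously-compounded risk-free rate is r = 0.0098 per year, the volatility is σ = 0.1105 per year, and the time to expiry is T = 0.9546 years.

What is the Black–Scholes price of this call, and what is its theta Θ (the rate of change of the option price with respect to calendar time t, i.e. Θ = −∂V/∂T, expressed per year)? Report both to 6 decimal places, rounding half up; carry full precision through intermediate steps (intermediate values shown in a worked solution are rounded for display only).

σ√T = 0.1105·√0.9546 = 0.107963
d₁ = (ln(S/K) + (r+σ²/2)T) / (σ√T) = (ln(98.36/102.61) + (0.0098+0.1105²/2)·0.9546) / 0.107963 = (-0.042301 + 0.015183) / 0.107963 = -0.251181
d₂ = d₁ − σ√T = -0.251181 − 0.107963 = -0.359144
e^{−rT} = e^{−0.0098·0.9546} = 0.990689
N(d₁) = 0.400837,  N(d₂) = 0.359744
Call price V = S·N(d₁) − K·e^{−rT}·N(d₂) = 39.426332 − 36.569597 = 2.856735
φ(d₁) = (1/√(2π))·e^{−d₁²/2} = 0.386554
Θ = −S·φ(d₁)·σ/(2√T) − r·K·e^{−rT}·N(d₂) = −2.150057 − 0.358382 = -2.508439

price = 2.856735
Θ = -2.508439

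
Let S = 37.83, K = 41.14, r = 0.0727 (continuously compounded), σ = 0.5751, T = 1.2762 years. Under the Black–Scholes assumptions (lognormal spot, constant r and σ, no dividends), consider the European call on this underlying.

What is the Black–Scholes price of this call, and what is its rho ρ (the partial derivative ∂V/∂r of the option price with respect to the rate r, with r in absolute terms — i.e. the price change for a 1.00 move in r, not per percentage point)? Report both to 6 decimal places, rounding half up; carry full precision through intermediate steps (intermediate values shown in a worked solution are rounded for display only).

σ√T = 0.5751·√1.2762 = 0.649685
d₁ = (ln(S/K) + (r+σ²/2)T) / (σ√T) = (ln(37.83/41.14) + (0.0727+0.5751²/2)·1.2762) / 0.649685 = (-0.083878 + 0.303825) / 0.649685 = 0.338543
d₂ = d₁ − σ√T = 0.338543 − 0.649685 = -0.311141
e^{−rT} = e^{−0.0727·1.2762} = 0.911394
N(d₁) = 0.632523,  N(d₂) = 0.377847
Call price V = S·N(d₁) − K·e^{−rT}·N(d₂) = 23.928350 − 14.167264 = 9.761085
ρ = K·T·e^{−rT}·N(d₂) = 18.080263

price = 9.761085
ρ = 18.080263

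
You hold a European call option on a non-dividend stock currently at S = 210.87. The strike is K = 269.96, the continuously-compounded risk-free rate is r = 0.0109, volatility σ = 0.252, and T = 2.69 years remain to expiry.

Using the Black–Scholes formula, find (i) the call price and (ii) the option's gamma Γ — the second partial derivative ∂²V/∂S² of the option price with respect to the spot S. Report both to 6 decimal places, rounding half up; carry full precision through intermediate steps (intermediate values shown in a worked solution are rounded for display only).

price = 18.229210
Γ = 0.004349

σ√T = 0.252·√2.69 = 0.413311
d₁ = (ln(S/K) + (r+σ²/2)T) / (σ√T) = (ln(210.87/269.96) + (0.0109+0.252²/2)·2.69) / 0.413311 = (-0.247032 + 0.114734) / 0.413311 = -0.320094
d₂ = d₁ − σ√T = -0.320094 − 0.413311 = -0.733404
e^{−rT} = e^{−0.0109·2.69} = 0.971105
N(d₁) = 0.374449,  N(d₂) = 0.231656
Call price V = S·N(d₁) − K·e^{−rT}·N(d₂) = 78.960001 − 60.730790 = 18.229210
φ(d₁) = (1/√(2π))·e^{−d₁²/2} = 0.379019
Γ = φ(d₁) / (S·σ·√T) = 0.004349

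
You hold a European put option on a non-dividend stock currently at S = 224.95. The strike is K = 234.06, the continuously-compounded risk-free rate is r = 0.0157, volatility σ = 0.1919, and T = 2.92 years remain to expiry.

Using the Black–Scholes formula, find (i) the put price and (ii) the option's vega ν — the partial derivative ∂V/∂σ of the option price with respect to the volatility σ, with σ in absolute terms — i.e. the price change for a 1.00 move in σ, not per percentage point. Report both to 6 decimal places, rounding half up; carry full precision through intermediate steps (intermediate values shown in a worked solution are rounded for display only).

σ√T = 0.1919·√2.92 = 0.327919
d₁ = (ln(S/K) + (r+σ²/2)T) / (σ√T) = (ln(224.95/234.06) + (0.0157+0.1919²/2)·2.92) / 0.327919 = (-0.039699 + 0.099609) / 0.327919 = 0.182698
d₂ = d₁ − σ√T = 0.182698 − 0.327919 = -0.145221
e^{−rT} = e^{−0.0157·2.92} = 0.955191
N(−d₁) = 0.427518,  N(−d₂) = 0.557732
Put price V = K·e^{−rT}·N(−d₂) − S·N(−d₁) = 124.693220 − 96.170078 = 28.523141
φ(d₁) = (1/√(2π))·e^{−d₁²/2} = 0.392339
ν = S·φ(d₁)·√T = 150.813231

price = 28.523141
ν = 150.813231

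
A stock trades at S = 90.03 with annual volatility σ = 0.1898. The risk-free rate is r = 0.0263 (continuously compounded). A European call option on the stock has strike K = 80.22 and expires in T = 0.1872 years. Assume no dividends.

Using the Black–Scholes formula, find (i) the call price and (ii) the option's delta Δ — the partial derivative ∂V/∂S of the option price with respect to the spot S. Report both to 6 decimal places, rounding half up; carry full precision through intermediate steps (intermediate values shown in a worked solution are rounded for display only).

σ√T = 0.1898·√0.1872 = 0.082120
d₁ = (ln(S/K) + (r+σ²/2)T) / (σ√T) = (ln(90.03/80.22) + (0.0263+0.1898²/2)·0.1872) / 0.082120 = (0.115370 + 0.008295) / 0.082120 = 1.505909
d₂ = d₁ − σ√T = 1.505909 − 0.082120 = 1.423789
e^{−rT} = e^{−0.0263·0.1872} = 0.995089
N(d₁) = 0.933955,  N(d₂) = 0.922746
Call price V = S·N(d₁) − K·e^{−rT}·N(d₂) = 84.083944 − 73.659156 = 10.424788
Δ = N(d₁) = 0.933955

price = 10.424788
Δ = 0.933955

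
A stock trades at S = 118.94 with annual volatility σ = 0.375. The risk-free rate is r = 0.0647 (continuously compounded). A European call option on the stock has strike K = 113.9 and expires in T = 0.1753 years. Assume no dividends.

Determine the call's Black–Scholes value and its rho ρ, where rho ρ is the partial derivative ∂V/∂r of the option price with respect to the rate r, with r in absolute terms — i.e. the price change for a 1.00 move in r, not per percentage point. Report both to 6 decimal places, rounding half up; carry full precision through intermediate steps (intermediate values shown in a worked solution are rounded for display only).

σ√T = 0.375·√0.1753 = 0.157008
d₁ = (ln(S/K) + (r+σ²/2)T) / (σ√T) = (ln(118.94/113.9) + (0.0647+0.375²/2)·0.1753) / 0.157008 = (0.043298 + 0.023668) / 0.157008 = 0.426513
d₂ = d₁ − σ√T = 0.426513 − 0.157008 = 0.269505
e^{−rT} = e^{−0.0647·0.1753} = 0.988722
N(d₁) = 0.665133,  N(d₂) = 0.606229
Call price V = S·N(d₁) − K·e^{−rT}·N(d₂) = 79.110904 − 68.270788 = 10.840116
ρ = K·T·e^{−rT}·N(d₂) = 11.967869

price = 10.840116
ρ = 11.967869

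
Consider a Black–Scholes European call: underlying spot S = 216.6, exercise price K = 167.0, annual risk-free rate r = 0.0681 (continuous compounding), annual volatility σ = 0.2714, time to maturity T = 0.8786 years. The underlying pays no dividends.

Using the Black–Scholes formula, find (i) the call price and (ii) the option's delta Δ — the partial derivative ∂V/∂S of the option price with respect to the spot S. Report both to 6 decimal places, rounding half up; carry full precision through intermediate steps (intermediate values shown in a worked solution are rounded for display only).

σ√T = 0.2714·√0.8786 = 0.254393
d₁ = (ln(S/K) + (r+σ²/2)T) / (σ√T) = (ln(216.6/167.0) + (0.0681+0.2714²/2)·0.8786) / 0.254393 = (0.260059 + 0.092191) / 0.254393 = 1.384664
d₂ = d₁ − σ√T = 1.384664 − 0.254393 = 1.130271
e^{−rT} = e^{−0.0681·0.8786} = 0.941922
N(d₁) = 0.916922,  N(d₂) = 0.870819
Call price V = S·N(d₁) − K·e^{−rT}·N(d₂) = 198.605397 − 136.980696 = 61.624700
Δ = N(d₁) = 0.916922

price = 61.624700
Δ = 0.916922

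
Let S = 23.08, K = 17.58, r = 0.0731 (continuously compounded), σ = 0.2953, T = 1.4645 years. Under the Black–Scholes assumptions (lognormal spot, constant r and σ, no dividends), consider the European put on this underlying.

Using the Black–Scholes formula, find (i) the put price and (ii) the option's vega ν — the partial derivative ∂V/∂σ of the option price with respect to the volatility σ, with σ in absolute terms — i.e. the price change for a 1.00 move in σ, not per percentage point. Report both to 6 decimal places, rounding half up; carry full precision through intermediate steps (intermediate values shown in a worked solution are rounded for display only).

price = 0.499992
ν = 5.165688

σ√T = 0.2953·√1.4645 = 0.357362
d₁ = (ln(S/K) + (r+σ²/2)T) / (σ√T) = (ln(23.08/17.58) + (0.0731+0.2953²/2)·1.4645) / 0.357362 = (0.272205 + 0.170909) / 0.357362 = 1.239957
d₂ = d₁ − σ√T = 1.239957 − 0.357362 = 0.882595
e^{−rT} = e^{−0.0731·1.4645} = 0.898476
N(−d₁) = 0.107496,  N(−d₂) = 0.188728
Put price V = K·e^{−rT}·N(−d₂) − S·N(−d₁) = 2.980992 − 2.481000 = 0.499992
φ(d₁) = (1/√(2π))·e^{−d₁²/2} = 0.184947
ν = S·φ(d₁)·√T = 5.165688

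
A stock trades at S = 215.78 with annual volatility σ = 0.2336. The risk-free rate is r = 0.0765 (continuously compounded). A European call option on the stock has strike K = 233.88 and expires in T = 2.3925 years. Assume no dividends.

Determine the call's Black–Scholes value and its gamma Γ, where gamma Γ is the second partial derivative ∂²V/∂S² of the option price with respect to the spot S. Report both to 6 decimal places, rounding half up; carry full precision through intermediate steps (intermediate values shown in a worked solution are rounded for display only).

σ√T = 0.2336·√2.3925 = 0.361326
d₁ = (ln(S/K) + (r+σ²/2)T) / (σ√T) = (ln(215.78/233.88) + (0.0765+0.2336²/2)·2.3925) / 0.361326 = (-0.080549 + 0.248304) / 0.361326 = 0.464278
d₂ = d₁ − σ√T = 0.464278 − 0.361326 = 0.102952
e^{−rT} = e^{−0.0765·2.3925} = 0.832746
N(d₁) = 0.678776,  N(d₂) = 0.541000
Call price V = S·N(d₁) − K·e^{−rT}·N(d₂) = 146.466226 − 105.366548 = 41.099678
φ(d₁) = (1/√(2π))·e^{−d₁²/2} = 0.358181
Γ = φ(d₁) / (S·σ·√T) = 0.004594

price = 41.099678
Γ = 0.004594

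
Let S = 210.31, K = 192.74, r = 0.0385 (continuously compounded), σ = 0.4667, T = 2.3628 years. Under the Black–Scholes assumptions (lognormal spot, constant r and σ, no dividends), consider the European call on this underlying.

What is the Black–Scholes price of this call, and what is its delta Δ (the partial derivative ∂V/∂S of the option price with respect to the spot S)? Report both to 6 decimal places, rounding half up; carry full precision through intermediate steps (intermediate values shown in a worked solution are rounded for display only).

price = 72.864887
Δ = 0.728110

σ√T = 0.4667·√2.3628 = 0.717383
d₁ = (ln(S/K) + (r+σ²/2)T) / (σ√T) = (ln(210.31/192.74) + (0.0385+0.4667²/2)·2.3628) / 0.717383 = (0.087241 + 0.348287) / 0.717383 = 0.607106
d₂ = d₁ − σ√T = 0.607106 − 0.717383 = -0.110277
e^{−rT} = e^{−0.0385·2.3628} = 0.913047
N(d₁) = 0.728110,  N(d₂) = 0.456095
Call price V = S·N(d₁) − K·e^{−rT}·N(d₂) = 153.128754 − 80.263868 = 72.864887
Δ = N(d₁) = 0.728110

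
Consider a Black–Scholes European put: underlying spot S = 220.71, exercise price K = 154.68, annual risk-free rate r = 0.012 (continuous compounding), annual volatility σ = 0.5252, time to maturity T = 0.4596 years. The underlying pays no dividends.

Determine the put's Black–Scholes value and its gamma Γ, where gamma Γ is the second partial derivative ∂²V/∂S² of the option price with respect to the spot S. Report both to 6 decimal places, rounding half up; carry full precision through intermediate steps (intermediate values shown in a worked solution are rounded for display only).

σ√T = 0.5252·√0.4596 = 0.356053
d₁ = (ln(S/K) + (r+σ²/2)T) / (σ√T) = (ln(220.71/154.68) + (0.012+0.5252²/2)·0.4596) / 0.356053 = (0.355491 + 0.068902) / 0.356053 = 1.191938
d₂ = d₁ − σ√T = 1.191938 − 0.356053 = 0.835885
e^{−rT} = e^{−0.012·0.4596} = 0.994500
N(−d₁) = 0.116643,  N(−d₂) = 0.201610
Put price V = K·e^{−rT}·N(−d₂) − S·N(−d₁) = 31.013480 − 25.744219 = 5.269261
φ(d₁) = (1/√(2π))·e^{−d₁²/2} = 0.196067
Γ = φ(d₁) / (S·σ·√T) = 0.002495

price = 5.269261
Γ = 0.002495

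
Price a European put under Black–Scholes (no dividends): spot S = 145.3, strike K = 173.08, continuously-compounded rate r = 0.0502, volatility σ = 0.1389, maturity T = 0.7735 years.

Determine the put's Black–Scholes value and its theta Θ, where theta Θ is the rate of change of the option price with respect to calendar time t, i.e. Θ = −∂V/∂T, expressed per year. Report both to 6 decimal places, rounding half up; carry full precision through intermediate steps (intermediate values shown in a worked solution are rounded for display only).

price = 22.453956
Θ = 4.726719

σ√T = 0.1389·√0.7735 = 0.122161
d₁ = (ln(S/K) + (r+σ²/2)T) / (σ√T) = (ln(145.3/173.08) + (0.0502+0.1389²/2)·0.7735) / 0.122161 = (-0.174953 + 0.046291) / 0.122161 = -1.053217
d₂ = d₁ − σ√T = -1.053217 − 0.122161 = -1.175378
e^{−rT} = e^{−0.0502·0.7735} = 0.961915
N(−d₁) = 0.853879,  N(−d₂) = 0.880078
Put price V = K·e^{−rT}·N(−d₂) − S·N(−d₁) = 146.522609 − 124.068653 = 22.453956
φ(d₁) = (1/√(2π))·e^{−d₁²/2} = 0.229106
Θ = −S·φ(d₁)·σ/(2√T) + r·K·e^{−rT}·N(−d₂) = −2.628716 + 7.355435 = 4.726719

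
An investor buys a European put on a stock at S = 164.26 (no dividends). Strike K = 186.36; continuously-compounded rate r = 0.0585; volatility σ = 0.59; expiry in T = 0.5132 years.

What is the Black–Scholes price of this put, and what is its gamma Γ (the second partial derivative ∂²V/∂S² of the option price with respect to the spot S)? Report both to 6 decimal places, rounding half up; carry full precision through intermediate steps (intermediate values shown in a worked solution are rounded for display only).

σ√T = 0.59·√0.5132 = 0.422664
d₁ = (ln(S/K) + (r+σ²/2)T) / (σ√T) = (ln(164.26/186.36) + (0.0585+0.59²/2)·0.5132) / 0.422664 = (-0.126230 + 0.119345) / 0.422664 = -0.016290
d₂ = d₁ − σ√T = -0.016290 − 0.422664 = -0.438954
e^{−rT} = e^{−0.0585·0.5132} = 0.970424
N(−d₁) = 0.506498,  N(−d₂) = 0.669652
Put price V = K·e^{−rT}·N(−d₂) − S·N(−d₁) = 121.105459 − 83.197424 = 37.908035
φ(d₁) = (1/√(2π))·e^{−d₁²/2} = 0.398889
Γ = φ(d₁) / (S·σ·√T) = 0.005745

price = 37.908035
Γ = 0.005745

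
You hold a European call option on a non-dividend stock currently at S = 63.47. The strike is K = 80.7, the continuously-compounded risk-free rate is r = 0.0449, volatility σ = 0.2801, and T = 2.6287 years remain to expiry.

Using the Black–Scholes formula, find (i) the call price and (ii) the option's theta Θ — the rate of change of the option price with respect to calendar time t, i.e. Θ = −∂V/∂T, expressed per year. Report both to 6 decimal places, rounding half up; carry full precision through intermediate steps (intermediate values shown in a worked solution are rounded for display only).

price = 8.447129
Θ = -3.183309

σ√T = 0.2801·√2.6287 = 0.454134
d₁ = (ln(S/K) + (r+σ²/2)T) / (σ√T) = (ln(63.47/80.7) + (0.0449+0.2801²/2)·2.6287) / 0.454134 = (-0.240171 + 0.221147) / 0.454134 = -0.041891
d₂ = d₁ − σ√T = -0.041891 − 0.454134 = -0.496024
e^{−rT} = e^{−0.0449·2.6287} = 0.888671
N(d₁) = 0.483293,  N(d₂) = 0.309939
Call price V = S·N(d₁) − K·e^{−rT}·N(d₂) = 30.674603 − 22.227474 = 8.447129
φ(d₁) = (1/√(2π))·e^{−d₁²/2} = 0.398592
Θ = −S·φ(d₁)·σ/(2√T) − r·K·e^{−rT}·N(d₂) = −2.185295 − 0.998014 = -3.183309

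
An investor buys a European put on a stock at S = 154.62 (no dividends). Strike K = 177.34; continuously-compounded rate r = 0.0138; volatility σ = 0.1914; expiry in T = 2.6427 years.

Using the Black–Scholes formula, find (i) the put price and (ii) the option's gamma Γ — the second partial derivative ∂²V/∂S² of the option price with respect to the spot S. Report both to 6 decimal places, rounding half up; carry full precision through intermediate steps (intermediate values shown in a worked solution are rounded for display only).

price = 29.346264
Γ = 0.008176

σ√T = 0.1914·√2.6427 = 0.311147
d₁ = (ln(S/K) + (r+σ²/2)T) / (σ√T) = (ln(154.62/177.34) + (0.0138+0.1914²/2)·2.6427) / 0.311147 = (-0.137098 + 0.084876) / 0.311147 = -0.167839
d₂ = d₁ − σ√T = -0.167839 − 0.311147 = -0.478987
e^{−rT} = e^{−0.0138·2.6427} = 0.964188
N(−d₁) = 0.566645,  N(−d₂) = 0.684026
Put price V = K·e^{−rT}·N(−d₂) − S·N(−d₁) = 116.960943 − 87.614679 = 29.346264
φ(d₁) = (1/√(2π))·e^{−d₁²/2} = 0.393363
Γ = φ(d₁) / (S·σ·√T) = 0.008176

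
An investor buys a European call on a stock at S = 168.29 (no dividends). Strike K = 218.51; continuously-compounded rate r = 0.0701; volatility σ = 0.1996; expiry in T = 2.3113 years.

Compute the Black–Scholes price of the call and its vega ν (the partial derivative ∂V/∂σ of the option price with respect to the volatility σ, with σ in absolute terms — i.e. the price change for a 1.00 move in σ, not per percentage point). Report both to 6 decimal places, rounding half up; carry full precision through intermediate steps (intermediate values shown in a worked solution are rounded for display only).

price = 13.704009
ν = 100.519999

σ√T = 0.1996·√2.3113 = 0.303451
d₁ = (ln(S/K) + (r+σ²/2)T) / (σ√T) = (ln(168.29/218.51) + (0.0701+0.1996²/2)·2.3113) / 0.303451 = (-0.261143 + 0.208063) / 0.303451 = -0.174920
d₂ = d₁ − σ√T = -0.174920 − 0.303451 = -0.478371
e^{−rT} = e^{−0.0701·2.3113} = 0.850422
N(d₁) = 0.430571,  N(d₂) = 0.316193
Call price V = S·N(d₁) − K·e^{−rT}·N(d₂) = 72.460830 − 58.756821 = 13.704009
φ(d₁) = (1/√(2π))·e^{−d₁²/2} = 0.392886
ν = S·φ(d₁)·√T = 100.519999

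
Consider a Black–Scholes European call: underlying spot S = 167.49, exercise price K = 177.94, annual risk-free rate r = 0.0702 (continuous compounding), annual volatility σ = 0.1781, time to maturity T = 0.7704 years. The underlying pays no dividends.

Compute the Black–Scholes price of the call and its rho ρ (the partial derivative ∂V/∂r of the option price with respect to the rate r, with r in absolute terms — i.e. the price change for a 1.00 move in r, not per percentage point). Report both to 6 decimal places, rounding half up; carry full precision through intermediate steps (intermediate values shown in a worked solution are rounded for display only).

σ√T = 0.1781·√0.7704 = 0.156323
d₁ = (ln(S/K) + (r+σ²/2)T) / (σ√T) = (ln(167.49/177.94) + (0.0702+0.1781²/2)·0.7704) / 0.156323 = (-0.060523 + 0.066300) / 0.156323 = 0.036960
d₂ = d₁ − σ√T = 0.036960 − 0.156323 = -0.119363
e^{−rT} = e^{−0.0702·0.7704} = 0.947354
N(d₁) = 0.514742,  N(d₂) = 0.452494
Call price V = S·N(d₁) − K·e^{−rT}·N(d₂) = 86.214071 − 76.277933 = 9.936138
ρ = K·T·e^{−rT}·N(d₂) = 58.764519

price = 9.936138
ρ = 58.764519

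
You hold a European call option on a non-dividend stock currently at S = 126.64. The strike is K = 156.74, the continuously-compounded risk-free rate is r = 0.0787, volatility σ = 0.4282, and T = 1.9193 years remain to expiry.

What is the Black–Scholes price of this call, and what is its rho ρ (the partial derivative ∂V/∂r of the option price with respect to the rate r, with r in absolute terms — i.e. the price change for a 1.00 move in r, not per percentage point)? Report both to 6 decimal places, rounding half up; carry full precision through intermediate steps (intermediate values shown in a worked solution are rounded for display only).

σ√T = 0.4282·√1.9193 = 0.593223
d₁ = (ln(S/K) + (r+σ²/2)T) / (σ√T) = (ln(126.64/156.74) + (0.0787+0.4282²/2)·1.9193) / 0.593223 = (-0.213240 + 0.327006) / 0.593223 = 0.191776
d₂ = d₁ − σ√T = 0.191776 − 0.593223 = -0.401447
e^{−rT} = e^{−0.0787·1.9193} = 0.859806
N(d₁) = 0.576041,  N(d₂) = 0.344045
Call price V = S·N(d₁) − K·e^{−rT}·N(d₂) = 72.949839 − 46.365596 = 26.584243
ρ = K·T·e^{−rT}·N(d₂) = 88.989489

price = 26.584243
ρ = 88.989489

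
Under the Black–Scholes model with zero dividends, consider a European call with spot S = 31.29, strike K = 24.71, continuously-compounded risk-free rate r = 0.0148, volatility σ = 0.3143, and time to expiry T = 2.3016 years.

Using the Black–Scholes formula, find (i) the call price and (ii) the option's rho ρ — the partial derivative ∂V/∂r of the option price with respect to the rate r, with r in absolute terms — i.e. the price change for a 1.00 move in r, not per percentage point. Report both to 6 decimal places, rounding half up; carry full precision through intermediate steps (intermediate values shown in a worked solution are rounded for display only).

σ√T = 0.3143·√2.3016 = 0.476825
d₁ = (ln(S/K) + (r+σ²/2)T) / (σ√T) = (ln(31.29/24.71) + (0.0148+0.3143²/2)·2.3016) / 0.476825 = (0.236091 + 0.147745) / 0.476825 = 0.804981
d₂ = d₁ − σ√T = 0.804981 − 0.476825 = 0.328156
e^{−rT} = e^{−0.0148·2.3016} = 0.966510
N(d₁) = 0.789585,  N(d₂) = 0.628603
Call price V = S·N(d₁) − K·e^{−rT}·N(d₂) = 24.706106 − 15.012589 = 9.693517
ρ = K·T·e^{−rT}·N(d₂) = 34.552975

price = 9.693517
ρ = 34.552975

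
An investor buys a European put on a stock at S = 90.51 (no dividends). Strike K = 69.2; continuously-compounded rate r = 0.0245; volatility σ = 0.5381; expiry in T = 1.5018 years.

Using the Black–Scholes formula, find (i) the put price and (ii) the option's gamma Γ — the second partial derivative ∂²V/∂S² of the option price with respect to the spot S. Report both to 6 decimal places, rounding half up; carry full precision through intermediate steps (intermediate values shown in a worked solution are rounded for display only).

price = 10.447299
Γ = 0.004882

σ√T = 0.5381·√1.5018 = 0.659431
d₁ = (ln(S/K) + (r+σ²/2)T) / (σ√T) = (ln(90.51/69.2) + (0.0245+0.5381²/2)·1.5018) / 0.659431 = (0.268459 + 0.254218) / 0.659431 = 0.792620
d₂ = d₁ − σ√T = 0.792620 − 0.659431 = 0.133190
e^{−rT} = e^{−0.0245·1.5018} = 0.963875
N(−d₁) = 0.214000,  N(−d₂) = 0.447022
Put price V = K·e^{−rT}·N(−d₂) − S·N(−d₁) = 29.816403 − 19.369104 = 10.447299
φ(d₁) = (1/√(2π))·e^{−d₁²/2} = 0.291399
Γ = φ(d₁) / (S·σ·√T) = 0.004882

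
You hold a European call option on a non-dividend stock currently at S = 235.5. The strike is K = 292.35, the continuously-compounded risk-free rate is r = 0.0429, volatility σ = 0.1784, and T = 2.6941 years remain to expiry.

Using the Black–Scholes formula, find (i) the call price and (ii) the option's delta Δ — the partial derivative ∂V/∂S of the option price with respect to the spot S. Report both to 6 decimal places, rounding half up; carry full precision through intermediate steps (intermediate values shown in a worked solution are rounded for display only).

σ√T = 0.1784·√2.6941 = 0.292821
d₁ = (ln(S/K) + (r+σ²/2)T) / (σ√T) = (ln(235.5/292.35) + (0.0429+0.1784²/2)·2.6941) / 0.292821 = (-0.216241 + 0.158449) / 0.292821 = -0.197363
d₂ = d₁ − σ√T = -0.197363 − 0.292821 = -0.490184
e^{−rT} = e^{−0.0429·2.6941} = 0.890852
N(d₁) = 0.421772,  N(d₂) = 0.312002
Call price V = S·N(d₁) − K·e^{−rT}·N(d₂) = 99.327251 − 81.257988 = 18.069263
Δ = N(d₁) = 0.421772

price = 18.069263
Δ = 0.421772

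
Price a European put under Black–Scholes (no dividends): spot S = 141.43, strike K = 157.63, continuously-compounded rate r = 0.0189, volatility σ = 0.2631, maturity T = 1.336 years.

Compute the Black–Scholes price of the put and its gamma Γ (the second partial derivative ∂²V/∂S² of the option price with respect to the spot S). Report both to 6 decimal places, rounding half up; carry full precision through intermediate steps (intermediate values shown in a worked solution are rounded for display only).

σ√T = 0.2631·√1.336 = 0.304105
d₁ = (ln(S/K) + (r+σ²/2)T) / (σ√T) = (ln(141.43/157.63) + (0.0189+0.2631²/2)·1.336) / 0.304105 = (-0.108446 + 0.071490) / 0.304105 = -0.121521
d₂ = d₁ − σ√T = -0.121521 − 0.304105 = -0.425626
e^{−rT} = e^{−0.0189·1.336} = 0.975066
N(−d₁) = 0.548361,  N(−d₂) = 0.664810
Put price V = K·e^{−rT}·N(−d₂) − S·N(−d₁) = 102.181027 − 77.554669 = 24.626359
φ(d₁) = (1/√(2π))·e^{−d₁²/2} = 0.396007
Γ = φ(d₁) / (S·σ·√T) = 0.009207

price = 24.626359
Γ = 0.009207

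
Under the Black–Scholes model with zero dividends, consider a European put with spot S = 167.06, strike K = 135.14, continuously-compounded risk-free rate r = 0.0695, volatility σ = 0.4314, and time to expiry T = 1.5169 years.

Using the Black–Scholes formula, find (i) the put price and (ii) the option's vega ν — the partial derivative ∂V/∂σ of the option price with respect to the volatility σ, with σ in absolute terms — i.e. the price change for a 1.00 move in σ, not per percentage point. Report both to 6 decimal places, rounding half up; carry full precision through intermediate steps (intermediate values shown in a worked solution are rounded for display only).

σ√T = 0.4314·√1.5169 = 0.531323
d₁ = (ln(S/K) + (r+σ²/2)T) / (σ√T) = (ln(167.06/135.14) + (0.0695+0.4314²/2)·1.5169) / 0.531323 = (0.212042 + 0.246577) / 0.531323 = 0.863163
d₂ = d₁ − σ√T = 0.863163 − 0.531323 = 0.331840
e^{−rT} = e^{−0.0695·1.5169} = 0.899942
N(−d₁) = 0.194024,  N(−d₂) = 0.370005
Put price V = K·e^{−rT}·N(−d₂) − S·N(−d₁) = 44.999350 − 32.413636 = 12.585714
φ(d₁) = (1/√(2π))·e^{−d₁²/2} = 0.274868
ν = S·φ(d₁)·√T = 56.555569

price = 12.585714
ν = 56.555569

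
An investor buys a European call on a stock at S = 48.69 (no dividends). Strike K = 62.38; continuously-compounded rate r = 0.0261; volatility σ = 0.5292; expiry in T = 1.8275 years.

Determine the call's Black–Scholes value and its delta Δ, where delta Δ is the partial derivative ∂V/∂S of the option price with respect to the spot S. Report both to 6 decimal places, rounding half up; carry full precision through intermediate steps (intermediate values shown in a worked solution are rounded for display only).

price = 10.280289
Δ = 0.531099

σ√T = 0.5292·√1.8275 = 0.715399
d₁ = (ln(S/K) + (r+σ²/2)T) / (σ√T) = (ln(48.69/62.38) + (0.0261+0.5292²/2)·1.8275) / 0.715399 = (-0.247771 + 0.303596) / 0.715399 = 0.078033
d₂ = d₁ − σ√T = 0.078033 − 0.715399 = -0.637366
e^{−rT} = e^{−0.0261·1.8275} = 0.953422
N(d₁) = 0.531099,  N(d₂) = 0.261943
Call price V = S·N(d₁) − K·e^{−rT}·N(d₂) = 25.859217 − 15.578927 = 10.280289
Δ = N(d₁) = 0.531099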